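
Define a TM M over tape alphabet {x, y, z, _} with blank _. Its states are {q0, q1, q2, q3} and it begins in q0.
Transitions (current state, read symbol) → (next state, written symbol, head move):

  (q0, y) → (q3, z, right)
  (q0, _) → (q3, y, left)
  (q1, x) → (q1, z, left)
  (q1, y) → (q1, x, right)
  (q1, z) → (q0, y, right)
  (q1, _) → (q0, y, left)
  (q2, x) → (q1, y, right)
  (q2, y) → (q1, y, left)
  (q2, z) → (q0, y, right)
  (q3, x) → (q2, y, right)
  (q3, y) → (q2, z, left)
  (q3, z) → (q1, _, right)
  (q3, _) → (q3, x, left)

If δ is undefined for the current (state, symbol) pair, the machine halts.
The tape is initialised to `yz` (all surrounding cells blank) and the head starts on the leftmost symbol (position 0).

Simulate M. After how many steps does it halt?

8

state=q0 head=0 tape=[y]z__   (q0,y)→(q3,z,right)
state=q3 head=1 tape=z[z]__   (q3,z)→(q1,_,right)
state=q1 head=2 tape=z_[_]_   (q1,_)→(q0,y,left)
state=q0 head=1 tape=z[_]y_   (q0,_)→(q3,y,left)
state=q3 head=0 tape=[z]yy_   (q3,z)→(q1,_,right)
state=q1 head=1 tape=_[y]y_   (q1,y)→(q1,x,right)
state=q1 head=2 tape=_x[y]_   (q1,y)→(q1,x,right)
state=q1 head=3 tape=_xx[_]   (q1,_)→(q0,y,left)
state=q0 head=2 tape=_x[x]y
M halts after 8 transitions.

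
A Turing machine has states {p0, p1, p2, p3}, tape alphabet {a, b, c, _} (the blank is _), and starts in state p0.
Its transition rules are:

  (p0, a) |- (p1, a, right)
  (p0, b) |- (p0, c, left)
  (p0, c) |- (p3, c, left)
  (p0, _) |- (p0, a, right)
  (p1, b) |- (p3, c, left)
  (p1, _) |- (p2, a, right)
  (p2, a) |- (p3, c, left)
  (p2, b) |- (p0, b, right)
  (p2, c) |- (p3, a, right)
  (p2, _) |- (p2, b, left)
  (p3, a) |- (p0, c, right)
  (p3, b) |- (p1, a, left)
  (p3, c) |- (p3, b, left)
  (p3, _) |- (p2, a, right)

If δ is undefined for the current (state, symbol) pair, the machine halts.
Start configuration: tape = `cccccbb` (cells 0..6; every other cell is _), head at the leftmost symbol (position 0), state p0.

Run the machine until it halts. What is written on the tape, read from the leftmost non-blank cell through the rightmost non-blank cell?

p0 | __[c]ccccbb   read c → write c, move left, go to p3
p3 | _[_]cccccbb   read _ → write a, move right, go to p2
p2 | _a[c]ccccbb   read c → write a, move right, go to p3
p3 | _aa[c]cccbb   read c → write b, move left, go to p3
p3 | _a[a]bcccbb   read a → write c, move right, go to p0
p0 | _ac[b]cccbb   read b → write c, move left, go to p0
p0 | _a[c]ccccbb   read c → write c, move left, go to p3
p3 | _[a]cccccbb   read a → write c, move right, go to p0
p0 | _c[c]ccccbb   read c → write c, move left, go to p3
p3 | _[c]cccccbb   read c → write b, move left, go to p3
p3 | [_]bcccccbb   read _ → write a, move right, go to p2
p2 | a[b]cccccbb   read b → write b, move right, go to p0
p0 | ab[c]ccccbb   read c → write c, move left, go to p3
p3 | a[b]cccccbb   read b → write a, move left, go to p1
p1 | [a]acccccbb
The non-blank tape span at halt is aacccccbb.

aacccccbb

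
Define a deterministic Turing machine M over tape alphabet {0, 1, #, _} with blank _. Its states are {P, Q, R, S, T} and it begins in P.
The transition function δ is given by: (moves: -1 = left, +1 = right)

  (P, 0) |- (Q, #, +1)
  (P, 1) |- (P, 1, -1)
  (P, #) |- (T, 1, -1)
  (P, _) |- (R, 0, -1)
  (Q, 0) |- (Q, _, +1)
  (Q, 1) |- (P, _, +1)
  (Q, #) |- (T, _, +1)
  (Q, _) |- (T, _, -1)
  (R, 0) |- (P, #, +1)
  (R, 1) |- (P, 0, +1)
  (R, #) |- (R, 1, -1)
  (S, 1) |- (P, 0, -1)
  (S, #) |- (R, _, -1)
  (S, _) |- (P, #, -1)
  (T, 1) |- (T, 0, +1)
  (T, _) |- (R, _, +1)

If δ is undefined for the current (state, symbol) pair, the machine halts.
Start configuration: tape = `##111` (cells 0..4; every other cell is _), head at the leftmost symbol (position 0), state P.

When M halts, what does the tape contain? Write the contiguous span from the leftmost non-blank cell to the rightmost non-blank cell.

01111

P | _[#]#111   read # → write 1, move -1, go to T
T | [_]1#111   read _ → write _, move +1, go to R
R | _[1]#111   read 1 → write 0, move +1, go to P
P | _0[#]111   read # → write 1, move -1, go to T
T | _[0]1111
The non-blank tape span at halt is 01111.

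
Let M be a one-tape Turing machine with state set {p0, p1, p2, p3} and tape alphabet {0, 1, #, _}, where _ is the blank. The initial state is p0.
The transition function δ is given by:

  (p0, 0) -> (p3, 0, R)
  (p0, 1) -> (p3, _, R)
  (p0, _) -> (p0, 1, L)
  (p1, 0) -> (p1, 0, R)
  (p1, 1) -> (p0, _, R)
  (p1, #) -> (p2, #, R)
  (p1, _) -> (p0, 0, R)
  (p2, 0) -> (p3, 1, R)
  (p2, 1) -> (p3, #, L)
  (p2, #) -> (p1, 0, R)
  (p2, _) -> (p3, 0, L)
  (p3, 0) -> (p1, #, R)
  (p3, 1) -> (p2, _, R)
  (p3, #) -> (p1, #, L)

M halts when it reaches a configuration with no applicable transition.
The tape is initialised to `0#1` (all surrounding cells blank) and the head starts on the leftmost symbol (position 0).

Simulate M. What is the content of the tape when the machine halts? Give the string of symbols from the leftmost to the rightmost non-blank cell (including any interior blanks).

state=p0 head=0 tape=[0]#1___   (p0,0)→(p3,0,R)
state=p3 head=1 tape=0[#]1___   (p3,#)→(p1,#,L)
state=p1 head=0 tape=[0]#1___   (p1,0)→(p1,0,R)
state=p1 head=1 tape=0[#]1___   (p1,#)→(p2,#,R)
state=p2 head=2 tape=0#[1]___   (p2,1)→(p3,#,L)
state=p3 head=1 tape=0[#]#___   (p3,#)→(p1,#,L)
state=p1 head=0 tape=[0]##___   (p1,0)→(p1,0,R)
state=p1 head=1 tape=0[#]#___   (p1,#)→(p2,#,R)
state=p2 head=2 tape=0#[#]___   (p2,#)→(p1,0,R)
state=p1 head=3 tape=0#0[_]__   (p1,_)→(p0,0,R)
state=p0 head=4 tape=0#00[_]_   (p0,_)→(p0,1,L)
state=p0 head=3 tape=0#0[0]1_   (p0,0)→(p3,0,R)
state=p3 head=4 tape=0#00[1]_   (p3,1)→(p2,_,R)
state=p2 head=5 tape=0#00_[_]   (p2,_)→(p3,0,L)
state=p3 head=4 tape=0#00[_]0
The non-blank tape span at halt is 0#00_0.

0#00_0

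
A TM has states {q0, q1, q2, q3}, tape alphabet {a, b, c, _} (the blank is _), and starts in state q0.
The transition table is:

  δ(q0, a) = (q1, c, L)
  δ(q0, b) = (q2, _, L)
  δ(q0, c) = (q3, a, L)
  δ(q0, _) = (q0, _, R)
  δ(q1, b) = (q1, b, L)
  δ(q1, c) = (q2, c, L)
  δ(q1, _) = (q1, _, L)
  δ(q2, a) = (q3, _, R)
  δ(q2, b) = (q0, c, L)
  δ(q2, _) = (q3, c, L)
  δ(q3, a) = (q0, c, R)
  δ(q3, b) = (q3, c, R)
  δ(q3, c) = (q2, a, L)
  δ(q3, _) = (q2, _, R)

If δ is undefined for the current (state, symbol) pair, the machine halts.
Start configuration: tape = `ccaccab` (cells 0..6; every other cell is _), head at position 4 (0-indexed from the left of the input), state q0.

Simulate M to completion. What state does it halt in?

q2

state=q0 head=4 tape=ccac[c]ab   (q0,c)→(q3,a,L)
state=q3 head=3 tape=cca[c]aab   (q3,c)→(q2,a,L)
state=q2 head=2 tape=cc[a]aaab   (q2,a)→(q3,_,R)
state=q3 head=3 tape=cc_[a]aab   (q3,a)→(q0,c,R)
state=q0 head=4 tape=cc_c[a]ab   (q0,a)→(q1,c,L)
state=q1 head=3 tape=cc_[c]cab   (q1,c)→(q2,c,L)
state=q2 head=2 tape=cc[_]ccab   (q2,_)→(q3,c,L)
state=q3 head=1 tape=c[c]cccab   (q3,c)→(q2,a,L)
state=q2 head=0 tape=[c]acccab
No transition is defined for (q2, c); M halts in state q2.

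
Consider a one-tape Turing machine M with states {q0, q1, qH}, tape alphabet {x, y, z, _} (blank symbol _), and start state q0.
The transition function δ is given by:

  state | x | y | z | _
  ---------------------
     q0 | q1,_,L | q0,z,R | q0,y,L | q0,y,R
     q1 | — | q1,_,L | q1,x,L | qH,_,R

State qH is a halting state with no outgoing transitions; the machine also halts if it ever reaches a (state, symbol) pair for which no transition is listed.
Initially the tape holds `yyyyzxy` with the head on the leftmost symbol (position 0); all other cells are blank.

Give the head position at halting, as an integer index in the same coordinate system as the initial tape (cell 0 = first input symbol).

-1

state=q0 head=0 tape=__[y]yyyzxy   (q0,y)→(q0,z,R)
state=q0 head=1 tape=__z[y]yyzxy   (q0,y)→(q0,z,R)
state=q0 head=2 tape=__zz[y]yzxy   (q0,y)→(q0,z,R)
state=q0 head=3 tape=__zzz[y]zxy   (q0,y)→(q0,z,R)
state=q0 head=4 tape=__zzzz[z]xy   (q0,z)→(q0,y,L)
state=q0 head=3 tape=__zzz[z]yxy   (q0,z)→(q0,y,L)
state=q0 head=2 tape=__zz[z]yyxy   (q0,z)→(q0,y,L)
state=q0 head=1 tape=__z[z]yyyxy   (q0,z)→(q0,y,L)
state=q0 head=0 tape=__[z]yyyyxy   (q0,z)→(q0,y,L)
state=q0 head=-1 tape=_[_]yyyyyxy   (q0,_)→(q0,y,R)
state=q0 head=0 tape=_y[y]yyyyxy   (q0,y)→(q0,z,R)
state=q0 head=1 tape=_yz[y]yyyxy   (q0,y)→(q0,z,R)
state=q0 head=2 tape=_yzz[y]yyxy   (q0,y)→(q0,z,R)
state=q0 head=3 tape=_yzzz[y]yxy   (q0,y)→(q0,z,R)
state=q0 head=4 tape=_yzzzz[y]xy   (q0,y)→(q0,z,R)
state=q0 head=5 tape=_yzzzzz[x]y   (q0,x)→(q1,_,L)
state=q1 head=4 tape=_yzzzz[z]_y   (q1,z)→(q1,x,L)
state=q1 head=3 tape=_yzzz[z]x_y   (q1,z)→(q1,x,L)
state=q1 head=2 tape=_yzz[z]xx_y   (q1,z)→(q1,x,L)
state=q1 head=1 tape=_yz[z]xxx_y   (q1,z)→(q1,x,L)
state=q1 head=0 tape=_y[z]xxxx_y   (q1,z)→(q1,x,L)
state=q1 head=-1 tape=_[y]xxxxx_y   (q1,y)→(q1,_,L)
state=q1 head=-2 tape=[_]_xxxxx_y   (q1,_)→(qH,_,R)
state=qH head=-1 tape=_[_]xxxxx_y
At halt the head is at cell -1.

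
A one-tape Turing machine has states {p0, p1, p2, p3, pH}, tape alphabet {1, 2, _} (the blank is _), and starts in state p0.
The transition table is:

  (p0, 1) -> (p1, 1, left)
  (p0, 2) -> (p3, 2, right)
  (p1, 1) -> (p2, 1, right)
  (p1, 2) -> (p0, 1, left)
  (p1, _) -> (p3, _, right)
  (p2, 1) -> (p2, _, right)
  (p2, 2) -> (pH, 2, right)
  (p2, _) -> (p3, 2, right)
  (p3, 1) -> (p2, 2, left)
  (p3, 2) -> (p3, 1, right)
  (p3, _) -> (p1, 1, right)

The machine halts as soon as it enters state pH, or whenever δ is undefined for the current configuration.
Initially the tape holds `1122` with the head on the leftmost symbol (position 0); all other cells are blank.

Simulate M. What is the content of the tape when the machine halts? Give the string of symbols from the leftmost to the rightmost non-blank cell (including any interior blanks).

state=p0 head=0 tape=_[1]122   (p0,1)→(p1,1,left)
state=p1 head=-1 tape=[_]1122   (p1,_)→(p3,_,right)
state=p3 head=0 tape=_[1]122   (p3,1)→(p2,2,left)
state=p2 head=-1 tape=[_]2122   (p2,_)→(p3,2,right)
state=p3 head=0 tape=2[2]122   (p3,2)→(p3,1,right)
state=p3 head=1 tape=21[1]22   (p3,1)→(p2,2,left)
state=p2 head=0 tape=2[1]222   (p2,1)→(p2,_,right)
state=p2 head=1 tape=2_[2]22   (p2,2)→(pH,2,right)
state=pH head=2 tape=2_2[2]2
The non-blank tape span at halt is 2_222.

2_222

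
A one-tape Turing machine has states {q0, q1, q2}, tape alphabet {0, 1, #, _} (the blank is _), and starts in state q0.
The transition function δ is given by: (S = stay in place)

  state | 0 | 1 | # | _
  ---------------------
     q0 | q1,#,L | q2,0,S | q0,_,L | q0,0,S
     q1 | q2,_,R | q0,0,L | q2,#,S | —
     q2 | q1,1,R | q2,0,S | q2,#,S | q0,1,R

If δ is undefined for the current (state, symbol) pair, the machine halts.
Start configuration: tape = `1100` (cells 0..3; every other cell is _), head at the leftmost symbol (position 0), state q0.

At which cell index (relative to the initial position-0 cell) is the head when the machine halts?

q0 | __[1]100__   read 1 → write 0, move S, go to q2
q2 | __[0]100__   read 0 → write 1, move R, go to q1
q1 | __1[1]00__   read 1 → write 0, move L, go to q0
q0 | __[1]000__   read 1 → write 0, move S, go to q2
q2 | __[0]000__   read 0 → write 1, move R, go to q1
q1 | __1[0]00__   read 0 → write _, move R, go to q2
q2 | __1_[0]0__   read 0 → write 1, move R, go to q1
q1 | __1_1[0]__   read 0 → write _, move R, go to q2
q2 | __1_1_[_]_   read _ → write 1, move R, go to q0
q0 | __1_1_1[_]   read _ → write 0, move S, go to q0
q0 | __1_1_1[0]   read 0 → write #, move L, go to q1
q1 | __1_1_[1]#   read 1 → write 0, move L, go to q0
q0 | __1_1[_]0#   read _ → write 0, move S, go to q0
q0 | __1_1[0]0#   read 0 → write #, move L, go to q1
q1 | __1_[1]#0#   read 1 → write 0, move L, go to q0
q0 | __1[_]0#0#   read _ → write 0, move S, go to q0
q0 | __1[0]0#0#   read 0 → write #, move L, go to q1
q1 | __[1]#0#0#   read 1 → write 0, move L, go to q0
q0 | _[_]0#0#0#   read _ → write 0, move S, go to q0
q0 | _[0]0#0#0#   read 0 → write #, move L, go to q1
q1 | [_]#0#0#0#
At halt the head is at cell -2.

-2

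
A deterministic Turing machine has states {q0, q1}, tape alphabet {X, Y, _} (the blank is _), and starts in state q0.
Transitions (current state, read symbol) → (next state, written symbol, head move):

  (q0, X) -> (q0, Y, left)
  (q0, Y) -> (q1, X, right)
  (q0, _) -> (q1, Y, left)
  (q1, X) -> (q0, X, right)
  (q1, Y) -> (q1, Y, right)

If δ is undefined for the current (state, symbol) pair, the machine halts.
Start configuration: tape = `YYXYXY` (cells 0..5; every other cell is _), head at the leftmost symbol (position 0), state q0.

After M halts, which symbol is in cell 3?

q0 | [Y]YXYXY_   read Y → write X, move right, go to q1
q1 | X[Y]XYXY_   read Y → write Y, move right, go to q1
q1 | XY[X]YXY_   read X → write X, move right, go to q0
q0 | XYX[Y]XY_   read Y → write X, move right, go to q1
q1 | XYXX[X]Y_   read X → write X, move right, go to q0
q0 | XYXXX[Y]_   read Y → write X, move right, go to q1
q1 | XYXXXX[_]
Cell 3 holds X when M halts.

X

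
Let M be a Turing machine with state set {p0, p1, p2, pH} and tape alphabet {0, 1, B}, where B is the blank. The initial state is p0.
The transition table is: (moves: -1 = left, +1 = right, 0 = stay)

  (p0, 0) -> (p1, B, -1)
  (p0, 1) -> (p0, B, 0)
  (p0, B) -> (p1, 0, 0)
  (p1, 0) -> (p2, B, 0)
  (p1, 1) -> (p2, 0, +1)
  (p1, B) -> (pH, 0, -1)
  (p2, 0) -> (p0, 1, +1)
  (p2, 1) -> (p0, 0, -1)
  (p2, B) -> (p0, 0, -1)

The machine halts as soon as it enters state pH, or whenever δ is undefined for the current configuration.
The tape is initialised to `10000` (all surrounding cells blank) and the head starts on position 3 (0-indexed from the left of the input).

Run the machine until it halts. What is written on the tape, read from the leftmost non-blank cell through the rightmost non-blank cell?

p0 | BB100[0]0   read 0 → write B, move -1, go to p1
p1 | BB10[0]B0   read 0 → write B, move 0, go to p2
p2 | BB10[B]B0   read B → write 0, move -1, go to p0
p0 | BB1[0]0B0   read 0 → write B, move -1, go to p1
p1 | BB[1]B0B0   read 1 → write 0, move +1, go to p2
p2 | BB0[B]0B0   read B → write 0, move -1, go to p0
p0 | BB[0]00B0   read 0 → write B, move -1, go to p1
p1 | B[B]B00B0   read B → write 0, move -1, go to pH
pH | [B]0B00B0
The non-blank tape span at halt is 0B00B0.

0B00B0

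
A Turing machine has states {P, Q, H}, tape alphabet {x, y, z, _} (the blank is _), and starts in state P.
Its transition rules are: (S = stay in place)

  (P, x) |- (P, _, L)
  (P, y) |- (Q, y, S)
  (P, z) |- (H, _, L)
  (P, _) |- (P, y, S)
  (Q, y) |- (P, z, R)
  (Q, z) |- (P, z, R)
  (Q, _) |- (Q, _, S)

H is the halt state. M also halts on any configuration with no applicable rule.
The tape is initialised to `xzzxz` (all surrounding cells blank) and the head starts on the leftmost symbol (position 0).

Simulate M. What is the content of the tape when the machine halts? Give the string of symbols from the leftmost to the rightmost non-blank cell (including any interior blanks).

state=P head=0 tape=_[x]zzxz   (P,x)→(P,_,L)
state=P head=-1 tape=[_]_zzxz   (P,_)→(P,y,S)
state=P head=-1 tape=[y]_zzxz   (P,y)→(Q,y,S)
state=Q head=-1 tape=[y]_zzxz   (Q,y)→(P,z,R)
state=P head=0 tape=z[_]zzxz   (P,_)→(P,y,S)
state=P head=0 tape=z[y]zzxz   (P,y)→(Q,y,S)
state=Q head=0 tape=z[y]zzxz   (Q,y)→(P,z,R)
state=P head=1 tape=zz[z]zxz   (P,z)→(H,_,L)
state=H head=0 tape=z[z]_zxz
The non-blank tape span at halt is zz_zxz.

zz_zxz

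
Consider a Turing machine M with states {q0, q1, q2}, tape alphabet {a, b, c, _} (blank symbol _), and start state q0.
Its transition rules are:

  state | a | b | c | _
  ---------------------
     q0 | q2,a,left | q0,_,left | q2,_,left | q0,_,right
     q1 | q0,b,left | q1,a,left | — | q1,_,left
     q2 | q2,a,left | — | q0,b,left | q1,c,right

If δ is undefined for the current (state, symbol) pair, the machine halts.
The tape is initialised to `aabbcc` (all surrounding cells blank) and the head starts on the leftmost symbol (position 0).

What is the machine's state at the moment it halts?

state=q0 head=0 tape=__[a]abbcc   (q0,a)→(q2,a,left)
state=q2 head=-1 tape=_[_]aabbcc   (q2,_)→(q1,c,right)
state=q1 head=0 tape=_c[a]abbcc   (q1,a)→(q0,b,left)
state=q0 head=-1 tape=_[c]babbcc   (q0,c)→(q2,_,left)
state=q2 head=-2 tape=[_]_babbcc   (q2,_)→(q1,c,right)
state=q1 head=-1 tape=c[_]babbcc   (q1,_)→(q1,_,left)
state=q1 head=-2 tape=[c]_babbcc
No transition is defined for (q1, c); M halts in state q1.

q1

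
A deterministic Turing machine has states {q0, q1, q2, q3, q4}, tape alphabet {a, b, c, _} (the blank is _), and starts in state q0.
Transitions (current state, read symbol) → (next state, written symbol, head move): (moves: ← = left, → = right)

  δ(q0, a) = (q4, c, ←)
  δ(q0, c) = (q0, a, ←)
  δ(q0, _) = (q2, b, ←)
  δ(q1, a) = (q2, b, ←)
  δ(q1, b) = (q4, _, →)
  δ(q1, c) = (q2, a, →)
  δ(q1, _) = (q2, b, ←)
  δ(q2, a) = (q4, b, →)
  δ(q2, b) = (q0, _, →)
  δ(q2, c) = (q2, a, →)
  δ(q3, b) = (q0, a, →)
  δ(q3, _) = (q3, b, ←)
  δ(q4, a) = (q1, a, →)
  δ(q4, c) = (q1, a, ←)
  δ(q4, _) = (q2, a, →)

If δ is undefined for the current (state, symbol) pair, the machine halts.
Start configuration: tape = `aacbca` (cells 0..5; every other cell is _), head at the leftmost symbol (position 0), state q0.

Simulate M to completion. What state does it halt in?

q4

state=q0 head=0 tape=_[a]acbca   (q0,a)→(q4,c,←)
state=q4 head=-1 tape=[_]cacbca   (q4,_)→(q2,a,→)
state=q2 head=0 tape=a[c]acbca   (q2,c)→(q2,a,→)
state=q2 head=1 tape=aa[a]cbca   (q2,a)→(q4,b,→)
state=q4 head=2 tape=aab[c]bca   (q4,c)→(q1,a,←)
state=q1 head=1 tape=aa[b]abca   (q1,b)→(q4,_,→)
state=q4 head=2 tape=aa_[a]bca   (q4,a)→(q1,a,→)
state=q1 head=3 tape=aa_a[b]ca   (q1,b)→(q4,_,→)
state=q4 head=4 tape=aa_a_[c]a   (q4,c)→(q1,a,←)
state=q1 head=3 tape=aa_a[_]aa   (q1,_)→(q2,b,←)
state=q2 head=2 tape=aa_[a]baa   (q2,a)→(q4,b,→)
state=q4 head=3 tape=aa_b[b]aa
No transition is defined for (q4, b); M halts in state q4.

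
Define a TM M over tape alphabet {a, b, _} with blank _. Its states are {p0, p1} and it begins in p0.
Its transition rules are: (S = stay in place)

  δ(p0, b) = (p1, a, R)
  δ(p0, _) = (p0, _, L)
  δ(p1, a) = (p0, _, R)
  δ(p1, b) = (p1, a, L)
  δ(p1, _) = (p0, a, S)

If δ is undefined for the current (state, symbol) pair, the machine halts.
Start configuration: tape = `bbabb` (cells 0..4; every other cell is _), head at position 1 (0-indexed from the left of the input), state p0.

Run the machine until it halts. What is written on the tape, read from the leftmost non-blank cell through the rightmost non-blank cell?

state=p0 head=1 tape=b[b]abb   (p0,b)→(p1,a,R)
state=p1 head=2 tape=ba[a]bb   (p1,a)→(p0,_,R)
state=p0 head=3 tape=ba_[b]b   (p0,b)→(p1,a,R)
state=p1 head=4 tape=ba_a[b]   (p1,b)→(p1,a,L)
state=p1 head=3 tape=ba_[a]a   (p1,a)→(p0,_,R)
state=p0 head=4 tape=ba__[a]
The non-blank tape span at halt is ba__a.

ba__a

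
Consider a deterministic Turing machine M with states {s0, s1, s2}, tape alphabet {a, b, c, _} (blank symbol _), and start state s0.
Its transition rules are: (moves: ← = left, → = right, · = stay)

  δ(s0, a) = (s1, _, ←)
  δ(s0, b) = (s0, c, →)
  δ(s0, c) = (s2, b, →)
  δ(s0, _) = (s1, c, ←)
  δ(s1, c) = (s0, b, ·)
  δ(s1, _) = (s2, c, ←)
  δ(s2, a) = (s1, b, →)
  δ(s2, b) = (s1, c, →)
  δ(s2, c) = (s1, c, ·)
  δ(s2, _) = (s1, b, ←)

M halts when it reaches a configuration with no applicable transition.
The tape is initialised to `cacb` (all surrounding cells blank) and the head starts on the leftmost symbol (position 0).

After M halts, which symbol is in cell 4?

s0 | [c]acb__   read c → write b, move →, go to s2
s2 | b[a]cb__   read a → write b, move →, go to s1
s1 | bb[c]b__   read c → write b, move ·, go to s0
s0 | bb[b]b__   read b → write c, move →, go to s0
s0 | bbc[b]__   read b → write c, move →, go to s0
s0 | bbcc[_]_   read _ → write c, move ←, go to s1
s1 | bbc[c]c_   read c → write b, move ·, go to s0
s0 | bbc[b]c_   read b → write c, move →, go to s0
s0 | bbcc[c]_   read c → write b, move →, go to s2
s2 | bbccb[_]   read _ → write b, move ←, go to s1
s1 | bbcc[b]b
Cell 4 holds b when M halts.

b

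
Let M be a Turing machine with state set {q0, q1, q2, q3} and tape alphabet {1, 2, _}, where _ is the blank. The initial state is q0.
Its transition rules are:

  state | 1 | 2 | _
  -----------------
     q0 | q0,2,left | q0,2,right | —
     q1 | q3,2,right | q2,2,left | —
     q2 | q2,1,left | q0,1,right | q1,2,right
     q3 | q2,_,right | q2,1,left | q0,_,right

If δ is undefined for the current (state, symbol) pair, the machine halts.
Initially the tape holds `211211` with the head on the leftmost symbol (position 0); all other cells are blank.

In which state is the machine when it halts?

q0

state=q0 head=0 tape=[2]11211_   (q0,2)→(q0,2,right)
state=q0 head=1 tape=2[1]1211_   (q0,1)→(q0,2,left)
state=q0 head=0 tape=[2]21211_   (q0,2)→(q0,2,right)
state=q0 head=1 tape=2[2]1211_   (q0,2)→(q0,2,right)
state=q0 head=2 tape=22[1]211_   (q0,1)→(q0,2,left)
state=q0 head=1 tape=2[2]2211_   (q0,2)→(q0,2,right)
state=q0 head=2 tape=22[2]211_   (q0,2)→(q0,2,right)
state=q0 head=3 tape=222[2]11_   (q0,2)→(q0,2,right)
state=q0 head=4 tape=2222[1]1_   (q0,1)→(q0,2,left)
state=q0 head=3 tape=222[2]21_   (q0,2)→(q0,2,right)
state=q0 head=4 tape=2222[2]1_   (q0,2)→(q0,2,right)
state=q0 head=5 tape=22222[1]_   (q0,1)→(q0,2,left)
state=q0 head=4 tape=2222[2]2_   (q0,2)→(q0,2,right)
state=q0 head=5 tape=22222[2]_   (q0,2)→(q0,2,right)
state=q0 head=6 tape=222222[_]
No transition is defined for (q0, _); M halts in state q0.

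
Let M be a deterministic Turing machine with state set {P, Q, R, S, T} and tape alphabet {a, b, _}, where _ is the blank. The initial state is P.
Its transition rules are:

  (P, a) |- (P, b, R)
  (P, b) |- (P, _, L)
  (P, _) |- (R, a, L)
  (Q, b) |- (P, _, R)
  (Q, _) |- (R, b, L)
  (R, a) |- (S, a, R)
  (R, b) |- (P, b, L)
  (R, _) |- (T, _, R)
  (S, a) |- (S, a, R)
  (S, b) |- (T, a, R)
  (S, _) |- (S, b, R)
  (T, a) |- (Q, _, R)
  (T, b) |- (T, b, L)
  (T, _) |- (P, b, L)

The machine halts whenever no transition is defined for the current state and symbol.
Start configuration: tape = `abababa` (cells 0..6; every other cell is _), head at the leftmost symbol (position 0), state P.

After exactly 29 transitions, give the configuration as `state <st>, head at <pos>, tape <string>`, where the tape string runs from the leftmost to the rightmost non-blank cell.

state T, head at -1, tape a__ababa

state=P head=0 tape=___[a]bababa   (P,a)→(P,b,R)
state=P head=1 tape=___b[b]ababa   (P,b)→(P,_,L)
state=P head=0 tape=___[b]_ababa   (P,b)→(P,_,L)
state=P head=-1 tape=__[_]__ababa   (P,_)→(R,a,L)
state=R head=-2 tape=_[_]a__ababa   (R,_)→(T,_,R)
state=T head=-1 tape=__[a]__ababa   (T,a)→(Q,_,R)
state=Q head=0 tape=___[_]_ababa   (Q,_)→(R,b,L)
state=R head=-1 tape=__[_]b_ababa   (R,_)→(T,_,R)
state=T head=0 tape=___[b]_ababa   (T,b)→(T,b,L)
state=T head=-1 tape=__[_]b_ababa   (T,_)→(P,b,L)
state=P head=-2 tape=_[_]bb_ababa   (P,_)→(R,a,L)
state=R head=-3 tape=[_]abb_ababa   (R,_)→(T,_,R)
state=T head=-2 tape=_[a]bb_ababa   (T,a)→(Q,_,R)
state=Q head=-1 tape=__[b]b_ababa   (Q,b)→(P,_,R)
state=P head=0 tape=___[b]_ababa   (P,b)→(P,_,L)
state=P head=-1 tape=__[_]__ababa   (P,_)→(R,a,L)
state=R head=-2 tape=_[_]a__ababa   (R,_)→(T,_,R)
state=T head=-1 tape=__[a]__ababa   (T,a)→(Q,_,R)
state=Q head=0 tape=___[_]_ababa   (Q,_)→(R,b,L)
state=R head=-1 tape=__[_]b_ababa   (R,_)→(T,_,R)
state=T head=0 tape=___[b]_ababa   (T,b)→(T,b,L)
state=T head=-1 tape=__[_]b_ababa   (T,_)→(P,b,L)
state=P head=-2 tape=_[_]bb_ababa   (P,_)→(R,a,L)
state=R head=-3 tape=[_]abb_ababa   (R,_)→(T,_,R)
state=T head=-2 tape=_[a]bb_ababa   (T,a)→(Q,_,R)
state=Q head=-1 tape=__[b]b_ababa   (Q,b)→(P,_,R)
state=P head=0 tape=___[b]_ababa   (P,b)→(P,_,L)
state=P head=-1 tape=__[_]__ababa   (P,_)→(R,a,L)
state=R head=-2 tape=_[_]a__ababa   (R,_)→(T,_,R)
state=T head=-1 tape=__[a]__ababa
After 29 steps: state T, head at -1, tape a__ababa.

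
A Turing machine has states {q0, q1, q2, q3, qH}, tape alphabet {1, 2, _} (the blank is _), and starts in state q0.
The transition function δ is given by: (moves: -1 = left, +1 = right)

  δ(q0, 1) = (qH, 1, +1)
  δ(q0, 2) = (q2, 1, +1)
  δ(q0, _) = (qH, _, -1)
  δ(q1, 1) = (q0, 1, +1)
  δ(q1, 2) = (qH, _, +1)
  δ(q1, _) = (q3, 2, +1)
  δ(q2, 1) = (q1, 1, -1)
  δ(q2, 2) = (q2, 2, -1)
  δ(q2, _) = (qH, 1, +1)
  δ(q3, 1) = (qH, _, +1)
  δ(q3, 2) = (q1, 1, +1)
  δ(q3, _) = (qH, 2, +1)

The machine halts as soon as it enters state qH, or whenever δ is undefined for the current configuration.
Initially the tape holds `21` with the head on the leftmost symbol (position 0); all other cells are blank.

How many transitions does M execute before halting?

4

state=q0 head=0 tape=[2]1_   (q0,2)→(q2,1,+1)
state=q2 head=1 tape=1[1]_   (q2,1)→(q1,1,-1)
state=q1 head=0 tape=[1]1_   (q1,1)→(q0,1,+1)
state=q0 head=1 tape=1[1]_   (q0,1)→(qH,1,+1)
state=qH head=2 tape=11[_]
M halts after 4 transitions.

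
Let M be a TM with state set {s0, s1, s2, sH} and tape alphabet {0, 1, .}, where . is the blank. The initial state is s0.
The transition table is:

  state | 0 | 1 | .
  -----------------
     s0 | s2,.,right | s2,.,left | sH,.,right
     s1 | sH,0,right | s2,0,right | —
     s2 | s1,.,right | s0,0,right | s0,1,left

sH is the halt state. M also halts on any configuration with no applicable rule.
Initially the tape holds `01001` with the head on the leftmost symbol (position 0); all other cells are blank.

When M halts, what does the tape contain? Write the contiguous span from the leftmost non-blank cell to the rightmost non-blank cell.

state=s0 head=0 tape=[0]1001...   (s0,0)→(s2,.,right)
state=s2 head=1 tape=.[1]001...   (s2,1)→(s0,0,right)
state=s0 head=2 tape=.0[0]01...   (s0,0)→(s2,.,right)
state=s2 head=3 tape=.0.[0]1...   (s2,0)→(s1,.,right)
state=s1 head=4 tape=.0..[1]...   (s1,1)→(s2,0,right)
state=s2 head=5 tape=.0..0[.]..   (s2,.)→(s0,1,left)
state=s0 head=4 tape=.0..[0]1..   (s0,0)→(s2,.,right)
state=s2 head=5 tape=.0...[1]..   (s2,1)→(s0,0,right)
state=s0 head=6 tape=.0...0[.].   (s0,.)→(sH,.,right)
state=sH head=7 tape=.0...0.[.]
The non-blank tape span at halt is 0...0.

0...0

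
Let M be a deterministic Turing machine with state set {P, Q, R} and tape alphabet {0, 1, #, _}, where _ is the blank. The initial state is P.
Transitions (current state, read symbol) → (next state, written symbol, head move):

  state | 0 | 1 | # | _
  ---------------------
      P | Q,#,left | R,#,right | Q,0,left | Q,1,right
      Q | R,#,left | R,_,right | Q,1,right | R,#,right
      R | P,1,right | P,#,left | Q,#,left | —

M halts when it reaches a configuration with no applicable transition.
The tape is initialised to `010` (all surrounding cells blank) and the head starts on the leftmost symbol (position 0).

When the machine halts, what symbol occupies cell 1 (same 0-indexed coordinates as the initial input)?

_

P | _[0]10___   read 0 → write #, move left, go to Q
Q | [_]#10___   read _ → write #, move right, go to R
R | #[#]10___   read # → write #, move left, go to Q
Q | [#]#10___   read # → write 1, move right, go to Q
Q | 1[#]10___   read # → write 1, move right, go to Q
Q | 11[1]0___   read 1 → write _, move right, go to R
R | 11_[0]___   read 0 → write 1, move right, go to P
P | 11_1[_]__   read _ → write 1, move right, go to Q
Q | 11_11[_]_   read _ → write #, move right, go to R
R | 11_11#[_]
Cell 1 holds _ when M halts.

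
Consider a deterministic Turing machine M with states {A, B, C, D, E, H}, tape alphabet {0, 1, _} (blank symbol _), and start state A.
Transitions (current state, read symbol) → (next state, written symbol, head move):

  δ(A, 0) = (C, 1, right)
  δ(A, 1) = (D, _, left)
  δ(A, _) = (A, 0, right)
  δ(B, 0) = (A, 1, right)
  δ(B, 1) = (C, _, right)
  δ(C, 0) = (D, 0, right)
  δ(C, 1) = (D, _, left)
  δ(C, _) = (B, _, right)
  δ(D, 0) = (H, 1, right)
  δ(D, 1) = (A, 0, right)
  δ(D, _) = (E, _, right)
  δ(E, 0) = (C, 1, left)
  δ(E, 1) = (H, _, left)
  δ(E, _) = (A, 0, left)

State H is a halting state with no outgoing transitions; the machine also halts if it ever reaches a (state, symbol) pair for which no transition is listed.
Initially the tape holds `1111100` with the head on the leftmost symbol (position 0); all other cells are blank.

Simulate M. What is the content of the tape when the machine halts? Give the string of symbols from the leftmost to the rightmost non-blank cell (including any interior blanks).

001_1100

state=A head=0 tape=_[1]111100   (A,1)→(D,_,left)
state=D head=-1 tape=[_]_111100   (D,_)→(E,_,right)
state=E head=0 tape=_[_]111100   (E,_)→(A,0,left)
state=A head=-1 tape=[_]0111100   (A,_)→(A,0,right)
state=A head=0 tape=0[0]111100   (A,0)→(C,1,right)
state=C head=1 tape=01[1]11100   (C,1)→(D,_,left)
state=D head=0 tape=0[1]_11100   (D,1)→(A,0,right)
state=A head=1 tape=00[_]11100   (A,_)→(A,0,right)
state=A head=2 tape=000[1]1100   (A,1)→(D,_,left)
state=D head=1 tape=00[0]_1100   (D,0)→(H,1,right)
state=H head=2 tape=001[_]1100
The non-blank tape span at halt is 001_1100.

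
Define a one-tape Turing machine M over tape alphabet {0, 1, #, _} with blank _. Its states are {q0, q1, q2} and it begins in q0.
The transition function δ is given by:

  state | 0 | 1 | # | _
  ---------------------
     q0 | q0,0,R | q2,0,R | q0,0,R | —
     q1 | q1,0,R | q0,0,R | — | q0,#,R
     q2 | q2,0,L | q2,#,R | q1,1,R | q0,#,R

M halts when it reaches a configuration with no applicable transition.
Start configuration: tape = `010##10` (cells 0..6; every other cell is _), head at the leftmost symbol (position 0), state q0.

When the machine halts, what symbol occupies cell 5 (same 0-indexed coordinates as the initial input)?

0

state=q0 head=0 tape=_[0]10##10__   (q0,0)→(q0,0,R)
state=q0 head=1 tape=_0[1]0##10__   (q0,1)→(q2,0,R)
state=q2 head=2 tape=_00[0]##10__   (q2,0)→(q2,0,L)
state=q2 head=1 tape=_0[0]0##10__   (q2,0)→(q2,0,L)
state=q2 head=0 tape=_[0]00##10__   (q2,0)→(q2,0,L)
state=q2 head=-1 tape=[_]000##10__   (q2,_)→(q0,#,R)
state=q0 head=0 tape=#[0]00##10__   (q0,0)→(q0,0,R)
state=q0 head=1 tape=#0[0]0##10__   (q0,0)→(q0,0,R)
state=q0 head=2 tape=#00[0]##10__   (q0,0)→(q0,0,R)
state=q0 head=3 tape=#000[#]#10__   (q0,#)→(q0,0,R)
state=q0 head=4 tape=#0000[#]10__   (q0,#)→(q0,0,R)
state=q0 head=5 tape=#00000[1]0__   (q0,1)→(q2,0,R)
state=q2 head=6 tape=#000000[0]__   (q2,0)→(q2,0,L)
state=q2 head=5 tape=#00000[0]0__   (q2,0)→(q2,0,L)
state=q2 head=4 tape=#0000[0]00__   (q2,0)→(q2,0,L)
state=q2 head=3 tape=#000[0]000__   (q2,0)→(q2,0,L)
state=q2 head=2 tape=#00[0]0000__   (q2,0)→(q2,0,L)
state=q2 head=1 tape=#0[0]00000__   (q2,0)→(q2,0,L)
state=q2 head=0 tape=#[0]000000__   (q2,0)→(q2,0,L)
state=q2 head=-1 tape=[#]0000000__   (q2,#)→(q1,1,R)
state=q1 head=0 tape=1[0]000000__   (q1,0)→(q1,0,R)
state=q1 head=1 tape=10[0]00000__   (q1,0)→(q1,0,R)
state=q1 head=2 tape=100[0]0000__   (q1,0)→(q1,0,R)
state=q1 head=3 tape=1000[0]000__   (q1,0)→(q1,0,R)
state=q1 head=4 tape=10000[0]00__   (q1,0)→(q1,0,R)
state=q1 head=5 tape=100000[0]0__   (q1,0)→(q1,0,R)
state=q1 head=6 tape=1000000[0]__   (q1,0)→(q1,0,R)
state=q1 head=7 tape=10000000[_]_   (q1,_)→(q0,#,R)
state=q0 head=8 tape=10000000#[_]
Cell 5 holds 0 when M halts.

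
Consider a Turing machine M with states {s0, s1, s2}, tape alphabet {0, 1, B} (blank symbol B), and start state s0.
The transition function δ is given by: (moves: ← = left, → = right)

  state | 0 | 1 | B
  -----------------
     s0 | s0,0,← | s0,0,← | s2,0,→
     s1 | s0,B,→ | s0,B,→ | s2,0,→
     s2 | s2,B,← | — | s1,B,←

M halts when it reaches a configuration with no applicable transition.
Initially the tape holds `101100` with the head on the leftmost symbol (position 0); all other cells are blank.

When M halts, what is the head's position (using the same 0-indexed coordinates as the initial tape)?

2

state=s0 head=0 tape=BBB[1]01100   (s0,1)→(s0,0,←)
state=s0 head=-1 tape=BB[B]001100   (s0,B)→(s2,0,→)
state=s2 head=0 tape=BB0[0]01100   (s2,0)→(s2,B,←)
state=s2 head=-1 tape=BB[0]B01100   (s2,0)→(s2,B,←)
state=s2 head=-2 tape=B[B]BB01100   (s2,B)→(s1,B,←)
state=s1 head=-3 tape=[B]BBB01100   (s1,B)→(s2,0,→)
state=s2 head=-2 tape=0[B]BB01100   (s2,B)→(s1,B,←)
state=s1 head=-3 tape=[0]BBB01100   (s1,0)→(s0,B,→)
state=s0 head=-2 tape=B[B]BB01100   (s0,B)→(s2,0,→)
state=s2 head=-1 tape=B0[B]B01100   (s2,B)→(s1,B,←)
state=s1 head=-2 tape=B[0]BB01100   (s1,0)→(s0,B,→)
state=s0 head=-1 tape=BB[B]B01100   (s0,B)→(s2,0,→)
state=s2 head=0 tape=BB0[B]01100   (s2,B)→(s1,B,←)
state=s1 head=-1 tape=BB[0]B01100   (s1,0)→(s0,B,→)
state=s0 head=0 tape=BBB[B]01100   (s0,B)→(s2,0,→)
state=s2 head=1 tape=BBB0[0]1100   (s2,0)→(s2,B,←)
state=s2 head=0 tape=BBB[0]B1100   (s2,0)→(s2,B,←)
state=s2 head=-1 tape=BB[B]BB1100   (s2,B)→(s1,B,←)
state=s1 head=-2 tape=B[B]BBB1100   (s1,B)→(s2,0,→)
state=s2 head=-1 tape=B0[B]BB1100   (s2,B)→(s1,B,←)
state=s1 head=-2 tape=B[0]BBB1100   (s1,0)→(s0,B,→)
state=s0 head=-1 tape=BB[B]BB1100   (s0,B)→(s2,0,→)
state=s2 head=0 tape=BB0[B]B1100   (s2,B)→(s1,B,←)
state=s1 head=-1 tape=BB[0]BB1100   (s1,0)→(s0,B,→)
state=s0 head=0 tape=BBB[B]B1100   (s0,B)→(s2,0,→)
state=s2 head=1 tape=BBB0[B]1100   (s2,B)→(s1,B,←)
state=s1 head=0 tape=BBB[0]B1100   (s1,0)→(s0,B,→)
state=s0 head=1 tape=BBBB[B]1100   (s0,B)→(s2,0,→)
state=s2 head=2 tape=BBBB0[1]100
At halt the head is at cell 2.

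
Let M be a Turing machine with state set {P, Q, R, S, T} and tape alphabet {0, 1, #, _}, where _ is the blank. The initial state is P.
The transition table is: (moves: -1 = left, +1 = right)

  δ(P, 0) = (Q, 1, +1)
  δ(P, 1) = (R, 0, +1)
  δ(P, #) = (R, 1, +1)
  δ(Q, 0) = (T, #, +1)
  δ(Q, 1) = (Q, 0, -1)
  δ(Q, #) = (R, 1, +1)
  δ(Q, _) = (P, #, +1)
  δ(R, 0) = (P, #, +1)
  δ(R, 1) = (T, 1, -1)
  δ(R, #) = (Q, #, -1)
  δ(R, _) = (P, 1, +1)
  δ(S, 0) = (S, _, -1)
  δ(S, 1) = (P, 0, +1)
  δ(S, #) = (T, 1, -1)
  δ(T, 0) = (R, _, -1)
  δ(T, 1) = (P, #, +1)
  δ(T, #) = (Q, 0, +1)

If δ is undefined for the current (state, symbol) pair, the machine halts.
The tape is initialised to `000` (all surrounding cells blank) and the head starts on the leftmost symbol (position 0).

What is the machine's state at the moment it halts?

P | _[0]00_   read 0 → write 1, move +1, go to Q
Q | _1[0]0_   read 0 → write #, move +1, go to T
T | _1#[0]_   read 0 → write _, move -1, go to R
R | _1[#]__   read # → write #, move -1, go to Q
Q | _[1]#__   read 1 → write 0, move -1, go to Q
Q | [_]0#__   read _ → write #, move +1, go to P
P | #[0]#__   read 0 → write 1, move +1, go to Q
Q | #1[#]__   read # → write 1, move +1, go to R
R | #11[_]_   read _ → write 1, move +1, go to P
P | #111[_]
No transition is defined for (P, _); M halts in state P.

P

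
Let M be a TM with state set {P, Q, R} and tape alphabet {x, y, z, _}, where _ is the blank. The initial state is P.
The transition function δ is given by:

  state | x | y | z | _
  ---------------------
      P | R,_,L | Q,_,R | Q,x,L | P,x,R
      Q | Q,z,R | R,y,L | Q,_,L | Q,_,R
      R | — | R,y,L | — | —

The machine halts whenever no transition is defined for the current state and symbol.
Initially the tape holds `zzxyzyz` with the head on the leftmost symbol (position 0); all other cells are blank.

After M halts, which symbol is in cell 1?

_

state=P head=0 tape=_[z]zxyzyz   (P,z)→(Q,x,L)
state=Q head=-1 tape=[_]xzxyzyz   (Q,_)→(Q,_,R)
state=Q head=0 tape=_[x]zxyzyz   (Q,x)→(Q,z,R)
state=Q head=1 tape=_z[z]xyzyz   (Q,z)→(Q,_,L)
state=Q head=0 tape=_[z]_xyzyz   (Q,z)→(Q,_,L)
state=Q head=-1 tape=[_]__xyzyz   (Q,_)→(Q,_,R)
state=Q head=0 tape=_[_]_xyzyz   (Q,_)→(Q,_,R)
state=Q head=1 tape=__[_]xyzyz   (Q,_)→(Q,_,R)
state=Q head=2 tape=___[x]yzyz   (Q,x)→(Q,z,R)
state=Q head=3 tape=___z[y]zyz   (Q,y)→(R,y,L)
state=R head=2 tape=___[z]yzyz
Cell 1 holds _ when M halts.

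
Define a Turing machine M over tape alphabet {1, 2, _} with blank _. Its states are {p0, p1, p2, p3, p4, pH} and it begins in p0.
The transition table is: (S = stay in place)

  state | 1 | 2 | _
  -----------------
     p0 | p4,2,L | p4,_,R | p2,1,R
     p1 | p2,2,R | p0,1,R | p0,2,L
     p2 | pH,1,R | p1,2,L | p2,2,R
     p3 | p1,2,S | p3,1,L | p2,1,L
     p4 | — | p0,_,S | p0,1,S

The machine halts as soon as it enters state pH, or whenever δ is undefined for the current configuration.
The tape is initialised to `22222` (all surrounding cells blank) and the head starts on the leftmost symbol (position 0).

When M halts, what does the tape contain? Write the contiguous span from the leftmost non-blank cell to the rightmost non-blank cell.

state=p0 head=0 tape=[2]2222_   (p0,2)→(p4,_,R)
state=p4 head=1 tape=_[2]222_   (p4,2)→(p0,_,S)
state=p0 head=1 tape=_[_]222_   (p0,_)→(p2,1,R)
state=p2 head=2 tape=_1[2]22_   (p2,2)→(p1,2,L)
state=p1 head=1 tape=_[1]222_   (p1,1)→(p2,2,R)
state=p2 head=2 tape=_2[2]22_   (p2,2)→(p1,2,L)
state=p1 head=1 tape=_[2]222_   (p1,2)→(p0,1,R)
state=p0 head=2 tape=_1[2]22_   (p0,2)→(p4,_,R)
state=p4 head=3 tape=_1_[2]2_   (p4,2)→(p0,_,S)
state=p0 head=3 tape=_1_[_]2_   (p0,_)→(p2,1,R)
state=p2 head=4 tape=_1_1[2]_   (p2,2)→(p1,2,L)
state=p1 head=3 tape=_1_[1]2_   (p1,1)→(p2,2,R)
state=p2 head=4 tape=_1_2[2]_   (p2,2)→(p1,2,L)
state=p1 head=3 tape=_1_[2]2_   (p1,2)→(p0,1,R)
state=p0 head=4 tape=_1_1[2]_   (p0,2)→(p4,_,R)
state=p4 head=5 tape=_1_1_[_]   (p4,_)→(p0,1,S)
state=p0 head=5 tape=_1_1_[1]   (p0,1)→(p4,2,L)
state=p4 head=4 tape=_1_1[_]2   (p4,_)→(p0,1,S)
state=p0 head=4 tape=_1_1[1]2   (p0,1)→(p4,2,L)
state=p4 head=3 tape=_1_[1]22
The non-blank tape span at halt is 1_122.

1_122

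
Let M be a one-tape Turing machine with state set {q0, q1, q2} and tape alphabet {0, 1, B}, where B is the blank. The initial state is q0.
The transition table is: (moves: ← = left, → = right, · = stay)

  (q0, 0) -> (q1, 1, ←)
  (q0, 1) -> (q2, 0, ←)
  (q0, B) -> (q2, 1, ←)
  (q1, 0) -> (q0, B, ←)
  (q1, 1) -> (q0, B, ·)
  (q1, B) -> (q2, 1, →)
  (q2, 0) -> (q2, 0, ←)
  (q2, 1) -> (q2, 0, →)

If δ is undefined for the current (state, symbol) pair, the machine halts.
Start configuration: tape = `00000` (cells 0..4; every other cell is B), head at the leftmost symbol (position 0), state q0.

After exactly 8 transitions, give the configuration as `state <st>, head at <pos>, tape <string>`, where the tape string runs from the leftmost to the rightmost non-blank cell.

state q2, head at -2, tape 000000

q0 | BB[0]0000   read 0 → write 1, move ←, go to q1
q1 | B[B]10000   read B → write 1, move →, go to q2
q2 | B1[1]0000   read 1 → write 0, move →, go to q2
q2 | B10[0]000   read 0 → write 0, move ←, go to q2
q2 | B1[0]0000   read 0 → write 0, move ←, go to q2
q2 | B[1]00000   read 1 → write 0, move →, go to q2
q2 | B0[0]0000   read 0 → write 0, move ←, go to q2
q2 | B[0]00000   read 0 → write 0, move ←, go to q2
q2 | [B]000000
After 8 steps: state q2, head at -2, tape 000000.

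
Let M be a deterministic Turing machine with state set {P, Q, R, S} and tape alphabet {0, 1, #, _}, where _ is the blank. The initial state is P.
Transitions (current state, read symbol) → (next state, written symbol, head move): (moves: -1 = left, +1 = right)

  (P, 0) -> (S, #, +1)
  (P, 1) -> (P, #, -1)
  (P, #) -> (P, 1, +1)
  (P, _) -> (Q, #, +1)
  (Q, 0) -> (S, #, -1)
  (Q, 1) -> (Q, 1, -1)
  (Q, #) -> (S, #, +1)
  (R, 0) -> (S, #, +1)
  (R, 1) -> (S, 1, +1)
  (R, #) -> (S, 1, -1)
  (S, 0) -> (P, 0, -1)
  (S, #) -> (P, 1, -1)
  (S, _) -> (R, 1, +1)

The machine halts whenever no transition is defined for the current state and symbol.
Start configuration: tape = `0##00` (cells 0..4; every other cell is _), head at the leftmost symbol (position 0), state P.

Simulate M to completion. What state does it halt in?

R

P | _[0]##00__   read 0 → write #, move +1, go to S
S | _#[#]#00__   read # → write 1, move -1, go to P
P | _[#]1#00__   read # → write 1, move +1, go to P
P | _1[1]#00__   read 1 → write #, move -1, go to P
P | _[1]##00__   read 1 → write #, move -1, go to P
P | [_]###00__   read _ → write #, move +1, go to Q
Q | #[#]##00__   read # → write #, move +1, go to S
S | ##[#]#00__   read # → write 1, move -1, go to P
P | #[#]1#00__   read # → write 1, move +1, go to P
P | #1[1]#00__   read 1 → write #, move -1, go to P
P | #[1]##00__   read 1 → write #, move -1, go to P
P | [#]###00__   read # → write 1, move +1, go to P
P | 1[#]##00__   read # → write 1, move +1, go to P
P | 11[#]#00__   read # → write 1, move +1, go to P
P | 111[#]00__   read # → write 1, move +1, go to P
P | 1111[0]0__   read 0 → write #, move +1, go to S
S | 1111#[0]__   read 0 → write 0, move -1, go to P
P | 1111[#]0__   read # → write 1, move +1, go to P
P | 11111[0]__   read 0 → write #, move +1, go to S
S | 11111#[_]_   read _ → write 1, move +1, go to R
R | 11111#1[_]
No transition is defined for (R, _); M halts in state R.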